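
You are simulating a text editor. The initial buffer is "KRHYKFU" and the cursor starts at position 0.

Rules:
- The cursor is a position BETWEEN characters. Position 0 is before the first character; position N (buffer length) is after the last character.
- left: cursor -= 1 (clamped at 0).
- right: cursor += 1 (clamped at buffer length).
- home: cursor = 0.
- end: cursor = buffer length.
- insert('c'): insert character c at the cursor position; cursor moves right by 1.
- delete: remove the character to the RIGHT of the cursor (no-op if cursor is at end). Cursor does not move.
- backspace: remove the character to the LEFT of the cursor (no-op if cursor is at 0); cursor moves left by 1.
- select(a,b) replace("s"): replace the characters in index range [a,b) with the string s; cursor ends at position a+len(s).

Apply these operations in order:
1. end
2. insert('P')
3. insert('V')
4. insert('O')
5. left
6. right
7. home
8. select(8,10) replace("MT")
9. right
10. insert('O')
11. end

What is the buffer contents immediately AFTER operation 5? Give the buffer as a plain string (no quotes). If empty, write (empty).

After op 1 (end): buf='KRHYKFU' cursor=7
After op 2 (insert('P')): buf='KRHYKFUP' cursor=8
After op 3 (insert('V')): buf='KRHYKFUPV' cursor=9
After op 4 (insert('O')): buf='KRHYKFUPVO' cursor=10
After op 5 (left): buf='KRHYKFUPVO' cursor=9

Answer: KRHYKFUPVO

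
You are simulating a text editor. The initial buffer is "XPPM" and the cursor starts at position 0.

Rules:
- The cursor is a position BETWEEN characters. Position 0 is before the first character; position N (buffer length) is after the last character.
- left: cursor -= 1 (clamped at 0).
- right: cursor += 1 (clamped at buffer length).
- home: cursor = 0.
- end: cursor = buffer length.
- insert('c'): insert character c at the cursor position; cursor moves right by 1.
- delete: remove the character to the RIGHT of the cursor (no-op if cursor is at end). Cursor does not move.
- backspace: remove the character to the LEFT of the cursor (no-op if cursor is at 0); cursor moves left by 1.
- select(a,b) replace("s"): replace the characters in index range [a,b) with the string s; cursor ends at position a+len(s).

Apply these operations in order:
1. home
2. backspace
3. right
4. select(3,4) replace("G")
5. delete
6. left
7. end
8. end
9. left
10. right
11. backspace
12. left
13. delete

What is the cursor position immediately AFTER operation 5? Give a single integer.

Answer: 4

Derivation:
After op 1 (home): buf='XPPM' cursor=0
After op 2 (backspace): buf='XPPM' cursor=0
After op 3 (right): buf='XPPM' cursor=1
After op 4 (select(3,4) replace("G")): buf='XPPG' cursor=4
After op 5 (delete): buf='XPPG' cursor=4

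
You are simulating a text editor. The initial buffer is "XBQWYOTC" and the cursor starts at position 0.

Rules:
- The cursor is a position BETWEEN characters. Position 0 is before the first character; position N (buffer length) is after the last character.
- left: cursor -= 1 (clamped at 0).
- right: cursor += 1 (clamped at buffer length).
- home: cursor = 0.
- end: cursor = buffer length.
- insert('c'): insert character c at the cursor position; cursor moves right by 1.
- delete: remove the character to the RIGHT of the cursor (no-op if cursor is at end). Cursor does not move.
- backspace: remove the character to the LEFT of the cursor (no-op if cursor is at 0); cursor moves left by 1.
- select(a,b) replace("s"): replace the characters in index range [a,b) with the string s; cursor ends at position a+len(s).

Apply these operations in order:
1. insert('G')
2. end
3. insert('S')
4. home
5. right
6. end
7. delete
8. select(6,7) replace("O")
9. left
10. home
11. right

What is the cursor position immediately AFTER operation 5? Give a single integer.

Answer: 1

Derivation:
After op 1 (insert('G')): buf='GXBQWYOTC' cursor=1
After op 2 (end): buf='GXBQWYOTC' cursor=9
After op 3 (insert('S')): buf='GXBQWYOTCS' cursor=10
After op 4 (home): buf='GXBQWYOTCS' cursor=0
After op 5 (right): buf='GXBQWYOTCS' cursor=1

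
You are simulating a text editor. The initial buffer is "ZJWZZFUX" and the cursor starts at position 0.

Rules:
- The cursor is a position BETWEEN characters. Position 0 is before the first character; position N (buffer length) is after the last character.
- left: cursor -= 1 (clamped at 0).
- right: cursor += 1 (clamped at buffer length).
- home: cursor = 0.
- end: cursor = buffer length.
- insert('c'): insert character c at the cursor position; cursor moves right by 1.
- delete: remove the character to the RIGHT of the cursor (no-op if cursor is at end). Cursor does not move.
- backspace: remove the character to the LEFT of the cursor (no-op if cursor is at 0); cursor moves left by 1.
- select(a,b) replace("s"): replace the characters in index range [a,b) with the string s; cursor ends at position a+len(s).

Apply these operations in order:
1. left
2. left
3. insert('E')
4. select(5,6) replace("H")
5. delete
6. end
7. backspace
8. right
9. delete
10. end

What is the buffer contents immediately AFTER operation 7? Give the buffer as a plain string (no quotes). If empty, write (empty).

Answer: EZJWZHU

Derivation:
After op 1 (left): buf='ZJWZZFUX' cursor=0
After op 2 (left): buf='ZJWZZFUX' cursor=0
After op 3 (insert('E')): buf='EZJWZZFUX' cursor=1
After op 4 (select(5,6) replace("H")): buf='EZJWZHFUX' cursor=6
After op 5 (delete): buf='EZJWZHUX' cursor=6
After op 6 (end): buf='EZJWZHUX' cursor=8
After op 7 (backspace): buf='EZJWZHU' cursor=7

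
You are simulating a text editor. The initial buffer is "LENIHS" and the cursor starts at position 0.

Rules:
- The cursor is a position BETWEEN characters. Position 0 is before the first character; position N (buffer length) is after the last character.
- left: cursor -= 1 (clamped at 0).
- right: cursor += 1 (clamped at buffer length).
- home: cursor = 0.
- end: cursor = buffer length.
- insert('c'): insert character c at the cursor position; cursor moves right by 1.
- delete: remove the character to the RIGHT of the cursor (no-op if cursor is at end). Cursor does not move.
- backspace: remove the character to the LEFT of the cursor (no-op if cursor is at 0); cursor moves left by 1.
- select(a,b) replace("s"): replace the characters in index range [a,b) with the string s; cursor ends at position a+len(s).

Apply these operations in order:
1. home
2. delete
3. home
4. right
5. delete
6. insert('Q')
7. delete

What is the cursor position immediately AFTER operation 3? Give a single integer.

After op 1 (home): buf='LENIHS' cursor=0
After op 2 (delete): buf='ENIHS' cursor=0
After op 3 (home): buf='ENIHS' cursor=0

Answer: 0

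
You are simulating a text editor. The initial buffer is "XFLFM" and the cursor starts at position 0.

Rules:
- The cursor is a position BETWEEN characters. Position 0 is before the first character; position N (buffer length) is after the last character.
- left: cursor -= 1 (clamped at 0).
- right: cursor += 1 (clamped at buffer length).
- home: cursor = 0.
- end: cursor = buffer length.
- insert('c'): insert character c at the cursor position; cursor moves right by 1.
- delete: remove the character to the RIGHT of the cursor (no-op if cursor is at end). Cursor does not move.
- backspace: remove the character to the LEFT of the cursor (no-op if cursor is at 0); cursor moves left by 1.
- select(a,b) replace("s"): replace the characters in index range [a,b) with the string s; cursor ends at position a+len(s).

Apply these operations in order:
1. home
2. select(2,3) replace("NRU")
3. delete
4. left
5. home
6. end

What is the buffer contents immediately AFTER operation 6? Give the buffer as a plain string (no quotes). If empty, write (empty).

Answer: XFNRUM

Derivation:
After op 1 (home): buf='XFLFM' cursor=0
After op 2 (select(2,3) replace("NRU")): buf='XFNRUFM' cursor=5
After op 3 (delete): buf='XFNRUM' cursor=5
After op 4 (left): buf='XFNRUM' cursor=4
After op 5 (home): buf='XFNRUM' cursor=0
After op 6 (end): buf='XFNRUM' cursor=6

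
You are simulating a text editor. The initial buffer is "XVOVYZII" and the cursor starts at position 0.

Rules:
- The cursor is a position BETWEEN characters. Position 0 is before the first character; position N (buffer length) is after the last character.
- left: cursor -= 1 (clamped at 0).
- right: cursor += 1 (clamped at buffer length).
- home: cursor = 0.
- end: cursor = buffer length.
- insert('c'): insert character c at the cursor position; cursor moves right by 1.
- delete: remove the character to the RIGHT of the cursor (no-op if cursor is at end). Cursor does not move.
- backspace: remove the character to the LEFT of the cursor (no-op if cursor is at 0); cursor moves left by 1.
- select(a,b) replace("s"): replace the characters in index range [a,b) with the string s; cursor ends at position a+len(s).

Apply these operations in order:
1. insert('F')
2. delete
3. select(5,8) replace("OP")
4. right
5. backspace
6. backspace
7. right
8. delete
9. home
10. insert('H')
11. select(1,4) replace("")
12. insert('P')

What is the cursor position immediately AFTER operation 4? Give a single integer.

Answer: 7

Derivation:
After op 1 (insert('F')): buf='FXVOVYZII' cursor=1
After op 2 (delete): buf='FVOVYZII' cursor=1
After op 3 (select(5,8) replace("OP")): buf='FVOVYOP' cursor=7
After op 4 (right): buf='FVOVYOP' cursor=7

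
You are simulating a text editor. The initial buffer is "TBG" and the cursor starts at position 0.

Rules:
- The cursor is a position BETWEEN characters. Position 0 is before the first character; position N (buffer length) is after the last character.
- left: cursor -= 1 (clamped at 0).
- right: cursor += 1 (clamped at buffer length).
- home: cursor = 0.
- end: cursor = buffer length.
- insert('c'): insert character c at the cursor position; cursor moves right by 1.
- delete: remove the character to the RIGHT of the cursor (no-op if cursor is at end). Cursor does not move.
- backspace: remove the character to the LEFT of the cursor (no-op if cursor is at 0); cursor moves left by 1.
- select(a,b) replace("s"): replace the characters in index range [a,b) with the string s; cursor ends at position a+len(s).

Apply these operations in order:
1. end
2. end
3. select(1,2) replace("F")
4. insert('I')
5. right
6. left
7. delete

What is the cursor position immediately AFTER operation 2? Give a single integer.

Answer: 3

Derivation:
After op 1 (end): buf='TBG' cursor=3
After op 2 (end): buf='TBG' cursor=3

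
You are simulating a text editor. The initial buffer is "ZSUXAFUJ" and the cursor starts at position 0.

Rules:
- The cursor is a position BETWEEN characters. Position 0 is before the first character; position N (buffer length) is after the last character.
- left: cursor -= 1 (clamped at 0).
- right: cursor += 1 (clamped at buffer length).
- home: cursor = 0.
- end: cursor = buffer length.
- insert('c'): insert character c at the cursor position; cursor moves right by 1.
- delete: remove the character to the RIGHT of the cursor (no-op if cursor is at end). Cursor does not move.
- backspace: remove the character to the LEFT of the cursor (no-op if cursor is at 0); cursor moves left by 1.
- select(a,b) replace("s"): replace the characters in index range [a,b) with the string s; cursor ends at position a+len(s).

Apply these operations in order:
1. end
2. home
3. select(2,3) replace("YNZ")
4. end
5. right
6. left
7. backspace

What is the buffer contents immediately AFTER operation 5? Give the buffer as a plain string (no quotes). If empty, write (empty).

After op 1 (end): buf='ZSUXAFUJ' cursor=8
After op 2 (home): buf='ZSUXAFUJ' cursor=0
After op 3 (select(2,3) replace("YNZ")): buf='ZSYNZXAFUJ' cursor=5
After op 4 (end): buf='ZSYNZXAFUJ' cursor=10
After op 5 (right): buf='ZSYNZXAFUJ' cursor=10

Answer: ZSYNZXAFUJ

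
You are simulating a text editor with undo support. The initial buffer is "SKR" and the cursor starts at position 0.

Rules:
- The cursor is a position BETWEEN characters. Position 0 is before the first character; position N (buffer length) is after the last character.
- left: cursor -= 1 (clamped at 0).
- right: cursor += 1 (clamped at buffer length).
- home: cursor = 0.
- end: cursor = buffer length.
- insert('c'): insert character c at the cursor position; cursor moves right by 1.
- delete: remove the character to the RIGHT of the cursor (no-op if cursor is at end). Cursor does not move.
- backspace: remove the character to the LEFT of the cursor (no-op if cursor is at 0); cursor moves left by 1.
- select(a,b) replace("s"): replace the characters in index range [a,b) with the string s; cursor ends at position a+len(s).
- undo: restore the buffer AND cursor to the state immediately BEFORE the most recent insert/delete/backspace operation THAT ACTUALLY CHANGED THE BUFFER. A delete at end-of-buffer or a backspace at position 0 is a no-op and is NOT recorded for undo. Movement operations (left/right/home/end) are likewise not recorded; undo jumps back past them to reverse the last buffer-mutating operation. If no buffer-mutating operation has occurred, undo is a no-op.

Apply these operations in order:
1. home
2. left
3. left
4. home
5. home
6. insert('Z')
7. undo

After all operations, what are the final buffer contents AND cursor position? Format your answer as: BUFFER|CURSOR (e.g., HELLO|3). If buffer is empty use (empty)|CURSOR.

Answer: SKR|0

Derivation:
After op 1 (home): buf='SKR' cursor=0
After op 2 (left): buf='SKR' cursor=0
After op 3 (left): buf='SKR' cursor=0
After op 4 (home): buf='SKR' cursor=0
After op 5 (home): buf='SKR' cursor=0
After op 6 (insert('Z')): buf='ZSKR' cursor=1
After op 7 (undo): buf='SKR' cursor=0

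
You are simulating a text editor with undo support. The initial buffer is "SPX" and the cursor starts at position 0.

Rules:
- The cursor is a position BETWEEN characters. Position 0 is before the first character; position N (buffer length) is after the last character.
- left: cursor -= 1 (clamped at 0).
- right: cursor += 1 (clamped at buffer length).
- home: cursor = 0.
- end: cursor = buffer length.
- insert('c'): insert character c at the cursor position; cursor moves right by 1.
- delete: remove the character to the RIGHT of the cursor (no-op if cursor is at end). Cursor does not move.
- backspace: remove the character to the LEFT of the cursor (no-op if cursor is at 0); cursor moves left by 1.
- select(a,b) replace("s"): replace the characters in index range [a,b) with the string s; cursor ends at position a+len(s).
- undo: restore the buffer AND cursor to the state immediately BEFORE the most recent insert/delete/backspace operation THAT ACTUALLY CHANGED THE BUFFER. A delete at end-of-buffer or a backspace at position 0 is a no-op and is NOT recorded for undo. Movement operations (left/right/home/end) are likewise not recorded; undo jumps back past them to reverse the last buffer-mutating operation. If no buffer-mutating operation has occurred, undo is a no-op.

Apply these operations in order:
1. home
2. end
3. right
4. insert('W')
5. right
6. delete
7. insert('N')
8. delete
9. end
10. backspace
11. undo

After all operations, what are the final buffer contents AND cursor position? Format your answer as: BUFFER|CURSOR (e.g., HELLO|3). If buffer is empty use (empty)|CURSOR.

Answer: SPXWN|5

Derivation:
After op 1 (home): buf='SPX' cursor=0
After op 2 (end): buf='SPX' cursor=3
After op 3 (right): buf='SPX' cursor=3
After op 4 (insert('W')): buf='SPXW' cursor=4
After op 5 (right): buf='SPXW' cursor=4
After op 6 (delete): buf='SPXW' cursor=4
After op 7 (insert('N')): buf='SPXWN' cursor=5
After op 8 (delete): buf='SPXWN' cursor=5
After op 9 (end): buf='SPXWN' cursor=5
After op 10 (backspace): buf='SPXW' cursor=4
After op 11 (undo): buf='SPXWN' cursor=5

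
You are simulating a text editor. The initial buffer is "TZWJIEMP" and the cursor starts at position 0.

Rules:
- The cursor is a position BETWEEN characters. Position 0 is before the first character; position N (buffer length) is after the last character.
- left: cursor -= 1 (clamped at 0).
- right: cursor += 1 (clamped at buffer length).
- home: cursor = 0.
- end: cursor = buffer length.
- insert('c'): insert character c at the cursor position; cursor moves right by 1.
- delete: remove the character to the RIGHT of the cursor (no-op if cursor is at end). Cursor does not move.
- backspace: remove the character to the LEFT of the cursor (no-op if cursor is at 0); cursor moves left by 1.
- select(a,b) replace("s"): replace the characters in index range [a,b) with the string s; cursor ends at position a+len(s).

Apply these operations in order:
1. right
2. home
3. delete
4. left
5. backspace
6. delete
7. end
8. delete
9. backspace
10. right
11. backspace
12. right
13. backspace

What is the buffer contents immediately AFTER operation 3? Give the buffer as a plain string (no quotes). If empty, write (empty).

Answer: ZWJIEMP

Derivation:
After op 1 (right): buf='TZWJIEMP' cursor=1
After op 2 (home): buf='TZWJIEMP' cursor=0
After op 3 (delete): buf='ZWJIEMP' cursor=0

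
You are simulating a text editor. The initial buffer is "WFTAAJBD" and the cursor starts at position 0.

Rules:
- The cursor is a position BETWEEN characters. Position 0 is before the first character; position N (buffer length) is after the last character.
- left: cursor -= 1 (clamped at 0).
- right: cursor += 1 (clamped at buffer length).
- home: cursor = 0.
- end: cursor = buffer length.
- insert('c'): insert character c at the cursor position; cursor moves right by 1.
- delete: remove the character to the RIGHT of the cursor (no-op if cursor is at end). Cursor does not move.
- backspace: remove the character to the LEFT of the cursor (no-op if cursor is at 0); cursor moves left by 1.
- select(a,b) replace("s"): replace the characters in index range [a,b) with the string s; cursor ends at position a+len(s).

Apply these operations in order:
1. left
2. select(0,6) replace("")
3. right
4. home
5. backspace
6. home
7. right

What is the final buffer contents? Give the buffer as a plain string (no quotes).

Answer: BD

Derivation:
After op 1 (left): buf='WFTAAJBD' cursor=0
After op 2 (select(0,6) replace("")): buf='BD' cursor=0
After op 3 (right): buf='BD' cursor=1
After op 4 (home): buf='BD' cursor=0
After op 5 (backspace): buf='BD' cursor=0
After op 6 (home): buf='BD' cursor=0
After op 7 (right): buf='BD' cursor=1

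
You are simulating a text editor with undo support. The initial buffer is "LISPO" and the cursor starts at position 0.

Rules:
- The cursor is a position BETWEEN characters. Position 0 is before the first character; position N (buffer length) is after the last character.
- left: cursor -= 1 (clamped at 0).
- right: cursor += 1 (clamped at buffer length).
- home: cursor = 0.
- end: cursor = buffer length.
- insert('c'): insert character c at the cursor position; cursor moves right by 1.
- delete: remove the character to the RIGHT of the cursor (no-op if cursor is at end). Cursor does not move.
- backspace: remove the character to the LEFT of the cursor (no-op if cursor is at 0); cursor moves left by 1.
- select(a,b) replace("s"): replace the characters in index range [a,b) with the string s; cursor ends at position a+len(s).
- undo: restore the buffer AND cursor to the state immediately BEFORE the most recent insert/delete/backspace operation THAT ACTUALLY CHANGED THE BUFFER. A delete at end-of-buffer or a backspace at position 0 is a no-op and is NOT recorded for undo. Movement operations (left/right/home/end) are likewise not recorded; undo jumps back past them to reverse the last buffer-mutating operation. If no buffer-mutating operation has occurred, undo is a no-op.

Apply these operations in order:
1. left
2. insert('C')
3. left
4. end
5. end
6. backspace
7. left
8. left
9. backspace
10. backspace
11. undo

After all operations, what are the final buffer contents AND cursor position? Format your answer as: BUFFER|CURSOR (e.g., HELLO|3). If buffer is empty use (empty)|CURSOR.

After op 1 (left): buf='LISPO' cursor=0
After op 2 (insert('C')): buf='CLISPO' cursor=1
After op 3 (left): buf='CLISPO' cursor=0
After op 4 (end): buf='CLISPO' cursor=6
After op 5 (end): buf='CLISPO' cursor=6
After op 6 (backspace): buf='CLISP' cursor=5
After op 7 (left): buf='CLISP' cursor=4
After op 8 (left): buf='CLISP' cursor=3
After op 9 (backspace): buf='CLSP' cursor=2
After op 10 (backspace): buf='CSP' cursor=1
After op 11 (undo): buf='CLSP' cursor=2

Answer: CLSP|2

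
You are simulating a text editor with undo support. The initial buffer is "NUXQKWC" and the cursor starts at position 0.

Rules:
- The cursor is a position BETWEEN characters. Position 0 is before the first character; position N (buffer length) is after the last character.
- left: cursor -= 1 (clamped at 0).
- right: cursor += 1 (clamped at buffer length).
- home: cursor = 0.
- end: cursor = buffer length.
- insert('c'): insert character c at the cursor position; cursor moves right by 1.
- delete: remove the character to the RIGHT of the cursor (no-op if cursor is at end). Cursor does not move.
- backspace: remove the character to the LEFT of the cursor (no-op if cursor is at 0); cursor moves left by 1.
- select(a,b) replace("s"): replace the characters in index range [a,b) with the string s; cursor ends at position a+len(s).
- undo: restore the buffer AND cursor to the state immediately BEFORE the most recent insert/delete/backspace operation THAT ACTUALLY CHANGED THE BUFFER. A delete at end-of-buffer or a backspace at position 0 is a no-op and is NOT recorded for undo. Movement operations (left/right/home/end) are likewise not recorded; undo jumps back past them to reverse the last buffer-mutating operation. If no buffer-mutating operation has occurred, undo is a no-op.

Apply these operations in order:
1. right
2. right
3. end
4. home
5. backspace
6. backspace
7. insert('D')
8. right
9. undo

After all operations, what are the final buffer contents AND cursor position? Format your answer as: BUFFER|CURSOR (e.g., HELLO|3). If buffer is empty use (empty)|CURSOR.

After op 1 (right): buf='NUXQKWC' cursor=1
After op 2 (right): buf='NUXQKWC' cursor=2
After op 3 (end): buf='NUXQKWC' cursor=7
After op 4 (home): buf='NUXQKWC' cursor=0
After op 5 (backspace): buf='NUXQKWC' cursor=0
After op 6 (backspace): buf='NUXQKWC' cursor=0
After op 7 (insert('D')): buf='DNUXQKWC' cursor=1
After op 8 (right): buf='DNUXQKWC' cursor=2
After op 9 (undo): buf='NUXQKWC' cursor=0

Answer: NUXQKWC|0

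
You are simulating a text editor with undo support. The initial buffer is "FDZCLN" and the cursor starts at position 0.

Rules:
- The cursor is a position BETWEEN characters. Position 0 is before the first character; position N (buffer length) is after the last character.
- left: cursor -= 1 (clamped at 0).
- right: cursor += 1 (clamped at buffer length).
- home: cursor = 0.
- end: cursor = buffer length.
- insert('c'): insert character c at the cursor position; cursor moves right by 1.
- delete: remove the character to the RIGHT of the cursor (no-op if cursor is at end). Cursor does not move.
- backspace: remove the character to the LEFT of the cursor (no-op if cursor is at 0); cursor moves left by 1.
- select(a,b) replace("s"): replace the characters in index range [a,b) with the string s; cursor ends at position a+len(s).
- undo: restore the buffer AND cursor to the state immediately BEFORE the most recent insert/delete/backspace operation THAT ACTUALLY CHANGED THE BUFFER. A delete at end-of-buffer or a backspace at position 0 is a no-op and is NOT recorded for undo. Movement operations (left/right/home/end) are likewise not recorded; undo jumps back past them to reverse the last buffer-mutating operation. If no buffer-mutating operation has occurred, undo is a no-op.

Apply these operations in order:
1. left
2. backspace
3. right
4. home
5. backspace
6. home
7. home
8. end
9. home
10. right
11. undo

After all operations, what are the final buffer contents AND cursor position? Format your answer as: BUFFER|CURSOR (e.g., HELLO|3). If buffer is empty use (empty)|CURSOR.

After op 1 (left): buf='FDZCLN' cursor=0
After op 2 (backspace): buf='FDZCLN' cursor=0
After op 3 (right): buf='FDZCLN' cursor=1
After op 4 (home): buf='FDZCLN' cursor=0
After op 5 (backspace): buf='FDZCLN' cursor=0
After op 6 (home): buf='FDZCLN' cursor=0
After op 7 (home): buf='FDZCLN' cursor=0
After op 8 (end): buf='FDZCLN' cursor=6
After op 9 (home): buf='FDZCLN' cursor=0
After op 10 (right): buf='FDZCLN' cursor=1
After op 11 (undo): buf='FDZCLN' cursor=1

Answer: FDZCLN|1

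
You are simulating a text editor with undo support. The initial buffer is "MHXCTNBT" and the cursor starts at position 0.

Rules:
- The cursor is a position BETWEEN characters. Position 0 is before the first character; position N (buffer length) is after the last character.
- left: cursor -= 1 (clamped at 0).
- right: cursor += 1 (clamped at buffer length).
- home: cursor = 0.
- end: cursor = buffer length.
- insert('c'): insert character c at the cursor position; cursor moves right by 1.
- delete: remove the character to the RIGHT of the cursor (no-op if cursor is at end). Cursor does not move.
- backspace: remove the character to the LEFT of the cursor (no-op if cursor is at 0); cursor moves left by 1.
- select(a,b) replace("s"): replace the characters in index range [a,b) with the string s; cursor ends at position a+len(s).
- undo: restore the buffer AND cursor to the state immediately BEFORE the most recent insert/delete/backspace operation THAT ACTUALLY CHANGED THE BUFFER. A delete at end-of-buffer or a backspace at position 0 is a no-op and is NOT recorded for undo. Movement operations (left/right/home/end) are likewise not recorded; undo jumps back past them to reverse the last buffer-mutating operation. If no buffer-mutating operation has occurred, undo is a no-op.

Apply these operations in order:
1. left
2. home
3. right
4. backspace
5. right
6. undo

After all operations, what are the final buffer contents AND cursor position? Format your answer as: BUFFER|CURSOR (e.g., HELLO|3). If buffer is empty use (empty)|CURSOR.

Answer: MHXCTNBT|1

Derivation:
After op 1 (left): buf='MHXCTNBT' cursor=0
After op 2 (home): buf='MHXCTNBT' cursor=0
After op 3 (right): buf='MHXCTNBT' cursor=1
After op 4 (backspace): buf='HXCTNBT' cursor=0
After op 5 (right): buf='HXCTNBT' cursor=1
After op 6 (undo): buf='MHXCTNBT' cursor=1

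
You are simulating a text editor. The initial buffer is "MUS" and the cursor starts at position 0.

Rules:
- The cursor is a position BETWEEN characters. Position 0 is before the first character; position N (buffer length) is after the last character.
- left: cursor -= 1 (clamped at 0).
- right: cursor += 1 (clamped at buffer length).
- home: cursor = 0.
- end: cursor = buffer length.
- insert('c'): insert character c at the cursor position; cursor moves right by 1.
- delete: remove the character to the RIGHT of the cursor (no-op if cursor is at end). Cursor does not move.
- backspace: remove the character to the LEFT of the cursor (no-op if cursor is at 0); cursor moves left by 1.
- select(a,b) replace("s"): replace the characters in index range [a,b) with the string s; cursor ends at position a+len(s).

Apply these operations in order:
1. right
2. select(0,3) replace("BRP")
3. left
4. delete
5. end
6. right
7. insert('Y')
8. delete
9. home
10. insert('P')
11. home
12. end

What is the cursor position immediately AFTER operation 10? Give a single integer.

After op 1 (right): buf='MUS' cursor=1
After op 2 (select(0,3) replace("BRP")): buf='BRP' cursor=3
After op 3 (left): buf='BRP' cursor=2
After op 4 (delete): buf='BR' cursor=2
After op 5 (end): buf='BR' cursor=2
After op 6 (right): buf='BR' cursor=2
After op 7 (insert('Y')): buf='BRY' cursor=3
After op 8 (delete): buf='BRY' cursor=3
After op 9 (home): buf='BRY' cursor=0
After op 10 (insert('P')): buf='PBRY' cursor=1

Answer: 1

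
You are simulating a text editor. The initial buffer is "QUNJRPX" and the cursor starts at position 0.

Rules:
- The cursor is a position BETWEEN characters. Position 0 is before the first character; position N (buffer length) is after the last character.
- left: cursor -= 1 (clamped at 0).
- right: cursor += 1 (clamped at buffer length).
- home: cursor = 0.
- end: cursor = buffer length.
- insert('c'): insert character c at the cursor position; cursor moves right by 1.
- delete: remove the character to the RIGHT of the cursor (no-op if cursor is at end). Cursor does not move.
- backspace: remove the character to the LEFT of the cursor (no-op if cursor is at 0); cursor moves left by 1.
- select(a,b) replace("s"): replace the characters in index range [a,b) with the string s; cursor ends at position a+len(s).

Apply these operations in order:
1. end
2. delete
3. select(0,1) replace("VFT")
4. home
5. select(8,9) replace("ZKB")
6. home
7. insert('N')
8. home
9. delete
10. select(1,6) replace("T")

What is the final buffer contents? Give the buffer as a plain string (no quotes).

After op 1 (end): buf='QUNJRPX' cursor=7
After op 2 (delete): buf='QUNJRPX' cursor=7
After op 3 (select(0,1) replace("VFT")): buf='VFTUNJRPX' cursor=3
After op 4 (home): buf='VFTUNJRPX' cursor=0
After op 5 (select(8,9) replace("ZKB")): buf='VFTUNJRPZKB' cursor=11
After op 6 (home): buf='VFTUNJRPZKB' cursor=0
After op 7 (insert('N')): buf='NVFTUNJRPZKB' cursor=1
After op 8 (home): buf='NVFTUNJRPZKB' cursor=0
After op 9 (delete): buf='VFTUNJRPZKB' cursor=0
After op 10 (select(1,6) replace("T")): buf='VTRPZKB' cursor=2

Answer: VTRPZKB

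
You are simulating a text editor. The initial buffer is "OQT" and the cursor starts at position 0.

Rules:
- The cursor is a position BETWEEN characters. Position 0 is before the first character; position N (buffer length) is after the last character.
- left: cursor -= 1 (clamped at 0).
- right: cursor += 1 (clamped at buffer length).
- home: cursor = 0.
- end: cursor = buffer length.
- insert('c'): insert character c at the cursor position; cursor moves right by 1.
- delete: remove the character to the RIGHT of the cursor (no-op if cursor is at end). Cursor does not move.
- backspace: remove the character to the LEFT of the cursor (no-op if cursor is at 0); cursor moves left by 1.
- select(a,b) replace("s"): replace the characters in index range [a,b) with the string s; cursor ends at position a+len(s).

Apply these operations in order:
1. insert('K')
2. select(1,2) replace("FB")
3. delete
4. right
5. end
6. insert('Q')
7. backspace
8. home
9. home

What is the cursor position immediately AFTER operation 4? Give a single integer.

After op 1 (insert('K')): buf='KOQT' cursor=1
After op 2 (select(1,2) replace("FB")): buf='KFBQT' cursor=3
After op 3 (delete): buf='KFBT' cursor=3
After op 4 (right): buf='KFBT' cursor=4

Answer: 4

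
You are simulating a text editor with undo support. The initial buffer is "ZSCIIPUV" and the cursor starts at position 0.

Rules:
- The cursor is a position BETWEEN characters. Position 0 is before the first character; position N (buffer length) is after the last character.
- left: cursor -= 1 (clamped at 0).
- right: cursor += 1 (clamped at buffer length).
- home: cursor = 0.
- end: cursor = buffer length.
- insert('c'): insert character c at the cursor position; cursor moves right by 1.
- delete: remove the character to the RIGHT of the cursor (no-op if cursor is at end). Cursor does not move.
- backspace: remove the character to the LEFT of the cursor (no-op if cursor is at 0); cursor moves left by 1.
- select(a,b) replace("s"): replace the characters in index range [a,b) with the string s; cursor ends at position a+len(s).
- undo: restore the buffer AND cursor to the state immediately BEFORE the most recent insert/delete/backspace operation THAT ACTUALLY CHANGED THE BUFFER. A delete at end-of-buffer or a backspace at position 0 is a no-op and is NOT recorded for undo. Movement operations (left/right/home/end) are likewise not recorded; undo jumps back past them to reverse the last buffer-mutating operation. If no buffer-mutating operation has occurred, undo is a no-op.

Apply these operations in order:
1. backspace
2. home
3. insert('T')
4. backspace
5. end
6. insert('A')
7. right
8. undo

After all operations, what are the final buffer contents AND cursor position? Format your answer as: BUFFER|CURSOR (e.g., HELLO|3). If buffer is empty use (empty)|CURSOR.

Answer: ZSCIIPUV|8

Derivation:
After op 1 (backspace): buf='ZSCIIPUV' cursor=0
After op 2 (home): buf='ZSCIIPUV' cursor=0
After op 3 (insert('T')): buf='TZSCIIPUV' cursor=1
After op 4 (backspace): buf='ZSCIIPUV' cursor=0
After op 5 (end): buf='ZSCIIPUV' cursor=8
After op 6 (insert('A')): buf='ZSCIIPUVA' cursor=9
After op 7 (right): buf='ZSCIIPUVA' cursor=9
After op 8 (undo): buf='ZSCIIPUV' cursor=8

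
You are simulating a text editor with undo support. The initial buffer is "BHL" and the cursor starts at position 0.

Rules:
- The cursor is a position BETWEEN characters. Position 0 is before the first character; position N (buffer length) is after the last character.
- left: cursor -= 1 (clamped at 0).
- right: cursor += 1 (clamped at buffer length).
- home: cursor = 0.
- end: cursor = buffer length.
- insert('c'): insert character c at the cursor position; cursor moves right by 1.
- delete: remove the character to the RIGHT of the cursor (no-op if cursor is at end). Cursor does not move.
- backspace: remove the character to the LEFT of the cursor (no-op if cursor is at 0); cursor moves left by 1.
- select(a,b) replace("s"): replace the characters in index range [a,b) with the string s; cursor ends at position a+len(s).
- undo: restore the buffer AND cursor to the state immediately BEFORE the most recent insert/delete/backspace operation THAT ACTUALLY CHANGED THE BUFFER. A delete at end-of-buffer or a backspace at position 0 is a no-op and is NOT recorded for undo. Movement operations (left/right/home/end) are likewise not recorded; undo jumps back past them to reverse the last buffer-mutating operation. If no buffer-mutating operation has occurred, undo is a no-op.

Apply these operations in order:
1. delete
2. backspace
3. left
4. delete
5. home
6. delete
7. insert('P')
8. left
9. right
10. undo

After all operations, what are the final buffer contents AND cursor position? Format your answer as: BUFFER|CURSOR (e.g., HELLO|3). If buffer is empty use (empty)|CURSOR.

After op 1 (delete): buf='HL' cursor=0
After op 2 (backspace): buf='HL' cursor=0
After op 3 (left): buf='HL' cursor=0
After op 4 (delete): buf='L' cursor=0
After op 5 (home): buf='L' cursor=0
After op 6 (delete): buf='(empty)' cursor=0
After op 7 (insert('P')): buf='P' cursor=1
After op 8 (left): buf='P' cursor=0
After op 9 (right): buf='P' cursor=1
After op 10 (undo): buf='(empty)' cursor=0

Answer: (empty)|0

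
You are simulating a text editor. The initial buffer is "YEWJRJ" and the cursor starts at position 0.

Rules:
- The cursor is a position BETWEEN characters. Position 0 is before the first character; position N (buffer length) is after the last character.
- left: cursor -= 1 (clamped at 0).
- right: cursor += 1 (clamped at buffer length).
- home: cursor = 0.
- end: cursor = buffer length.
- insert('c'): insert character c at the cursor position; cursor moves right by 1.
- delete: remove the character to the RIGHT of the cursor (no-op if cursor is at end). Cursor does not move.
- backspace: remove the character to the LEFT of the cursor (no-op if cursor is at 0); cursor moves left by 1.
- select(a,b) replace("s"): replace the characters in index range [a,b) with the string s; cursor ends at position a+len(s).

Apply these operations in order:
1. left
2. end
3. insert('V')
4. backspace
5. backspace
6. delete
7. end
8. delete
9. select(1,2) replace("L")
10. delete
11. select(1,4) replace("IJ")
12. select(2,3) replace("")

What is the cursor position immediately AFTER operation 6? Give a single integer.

Answer: 5

Derivation:
After op 1 (left): buf='YEWJRJ' cursor=0
After op 2 (end): buf='YEWJRJ' cursor=6
After op 3 (insert('V')): buf='YEWJRJV' cursor=7
After op 4 (backspace): buf='YEWJRJ' cursor=6
After op 5 (backspace): buf='YEWJR' cursor=5
After op 6 (delete): buf='YEWJR' cursor=5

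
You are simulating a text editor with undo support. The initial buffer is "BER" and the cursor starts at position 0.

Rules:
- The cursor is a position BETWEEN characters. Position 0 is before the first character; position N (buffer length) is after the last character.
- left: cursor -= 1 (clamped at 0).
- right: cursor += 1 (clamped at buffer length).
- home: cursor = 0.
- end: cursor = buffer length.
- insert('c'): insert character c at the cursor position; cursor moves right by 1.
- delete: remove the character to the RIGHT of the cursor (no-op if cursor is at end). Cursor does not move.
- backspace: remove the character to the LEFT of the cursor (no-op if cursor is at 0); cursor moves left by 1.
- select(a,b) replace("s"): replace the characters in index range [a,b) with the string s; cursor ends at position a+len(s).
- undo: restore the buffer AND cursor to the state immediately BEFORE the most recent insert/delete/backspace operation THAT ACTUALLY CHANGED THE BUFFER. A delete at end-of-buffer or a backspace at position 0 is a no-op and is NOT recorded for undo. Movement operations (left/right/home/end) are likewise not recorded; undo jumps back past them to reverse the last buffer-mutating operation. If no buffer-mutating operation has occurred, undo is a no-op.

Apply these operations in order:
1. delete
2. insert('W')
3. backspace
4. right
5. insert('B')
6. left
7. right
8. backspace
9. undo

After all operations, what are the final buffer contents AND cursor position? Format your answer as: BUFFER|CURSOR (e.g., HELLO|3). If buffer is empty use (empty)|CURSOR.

After op 1 (delete): buf='ER' cursor=0
After op 2 (insert('W')): buf='WER' cursor=1
After op 3 (backspace): buf='ER' cursor=0
After op 4 (right): buf='ER' cursor=1
After op 5 (insert('B')): buf='EBR' cursor=2
After op 6 (left): buf='EBR' cursor=1
After op 7 (right): buf='EBR' cursor=2
After op 8 (backspace): buf='ER' cursor=1
After op 9 (undo): buf='EBR' cursor=2

Answer: EBR|2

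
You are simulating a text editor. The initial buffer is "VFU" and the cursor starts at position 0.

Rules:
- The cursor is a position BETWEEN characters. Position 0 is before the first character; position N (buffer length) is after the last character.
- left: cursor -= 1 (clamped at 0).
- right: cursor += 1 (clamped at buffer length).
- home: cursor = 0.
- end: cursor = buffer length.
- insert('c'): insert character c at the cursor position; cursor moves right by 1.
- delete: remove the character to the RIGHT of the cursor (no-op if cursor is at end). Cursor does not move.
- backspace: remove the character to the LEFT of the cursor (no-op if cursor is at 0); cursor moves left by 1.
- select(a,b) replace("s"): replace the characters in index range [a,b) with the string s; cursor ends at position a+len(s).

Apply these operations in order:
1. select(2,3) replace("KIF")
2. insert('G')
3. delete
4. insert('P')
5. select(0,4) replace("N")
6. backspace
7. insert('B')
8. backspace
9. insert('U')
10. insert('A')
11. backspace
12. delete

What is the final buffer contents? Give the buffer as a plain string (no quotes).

After op 1 (select(2,3) replace("KIF")): buf='VFKIF' cursor=5
After op 2 (insert('G')): buf='VFKIFG' cursor=6
After op 3 (delete): buf='VFKIFG' cursor=6
After op 4 (insert('P')): buf='VFKIFGP' cursor=7
After op 5 (select(0,4) replace("N")): buf='NFGP' cursor=1
After op 6 (backspace): buf='FGP' cursor=0
After op 7 (insert('B')): buf='BFGP' cursor=1
After op 8 (backspace): buf='FGP' cursor=0
After op 9 (insert('U')): buf='UFGP' cursor=1
After op 10 (insert('A')): buf='UAFGP' cursor=2
After op 11 (backspace): buf='UFGP' cursor=1
After op 12 (delete): buf='UGP' cursor=1

Answer: UGP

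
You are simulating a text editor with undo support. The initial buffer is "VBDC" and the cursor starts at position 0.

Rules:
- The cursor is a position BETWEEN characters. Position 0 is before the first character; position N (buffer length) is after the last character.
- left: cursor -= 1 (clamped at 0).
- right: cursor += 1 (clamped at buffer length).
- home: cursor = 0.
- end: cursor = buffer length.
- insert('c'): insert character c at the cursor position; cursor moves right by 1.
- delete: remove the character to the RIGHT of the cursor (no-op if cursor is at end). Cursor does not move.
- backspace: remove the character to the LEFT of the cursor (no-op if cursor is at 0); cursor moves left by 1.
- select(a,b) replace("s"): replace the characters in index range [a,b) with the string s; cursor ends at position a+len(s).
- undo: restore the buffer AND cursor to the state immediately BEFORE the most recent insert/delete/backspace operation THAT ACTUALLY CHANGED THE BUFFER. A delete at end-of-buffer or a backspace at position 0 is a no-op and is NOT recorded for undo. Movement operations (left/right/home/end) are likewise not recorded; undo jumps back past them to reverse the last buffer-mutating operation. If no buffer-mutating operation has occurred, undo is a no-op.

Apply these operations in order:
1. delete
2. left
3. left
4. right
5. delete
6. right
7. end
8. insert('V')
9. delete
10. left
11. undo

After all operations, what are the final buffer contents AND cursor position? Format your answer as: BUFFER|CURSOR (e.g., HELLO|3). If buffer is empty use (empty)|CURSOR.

After op 1 (delete): buf='BDC' cursor=0
After op 2 (left): buf='BDC' cursor=0
After op 3 (left): buf='BDC' cursor=0
After op 4 (right): buf='BDC' cursor=1
After op 5 (delete): buf='BC' cursor=1
After op 6 (right): buf='BC' cursor=2
After op 7 (end): buf='BC' cursor=2
After op 8 (insert('V')): buf='BCV' cursor=3
After op 9 (delete): buf='BCV' cursor=3
After op 10 (left): buf='BCV' cursor=2
After op 11 (undo): buf='BC' cursor=2

Answer: BC|2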